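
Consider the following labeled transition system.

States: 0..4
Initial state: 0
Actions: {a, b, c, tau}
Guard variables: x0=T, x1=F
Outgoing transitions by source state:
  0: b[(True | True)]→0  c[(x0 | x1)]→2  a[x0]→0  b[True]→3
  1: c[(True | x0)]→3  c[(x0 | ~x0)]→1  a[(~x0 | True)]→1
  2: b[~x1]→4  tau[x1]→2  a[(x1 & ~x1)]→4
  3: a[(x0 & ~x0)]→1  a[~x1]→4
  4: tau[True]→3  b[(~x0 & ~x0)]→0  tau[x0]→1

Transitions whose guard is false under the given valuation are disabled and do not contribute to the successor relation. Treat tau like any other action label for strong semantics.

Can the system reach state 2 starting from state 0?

11 transition(s) survive guard evaluation.
Layer 0: {0}
Layer 1: {2,3}  now seen {0,2,3}
Layer 2: {4}  now seen {0,2,3,4}
Layer 3: {1}  now seen {0,1,2,3,4}
Reach set: {0,1,2,3,4}
Path to 2: c

Answer: REACHABLE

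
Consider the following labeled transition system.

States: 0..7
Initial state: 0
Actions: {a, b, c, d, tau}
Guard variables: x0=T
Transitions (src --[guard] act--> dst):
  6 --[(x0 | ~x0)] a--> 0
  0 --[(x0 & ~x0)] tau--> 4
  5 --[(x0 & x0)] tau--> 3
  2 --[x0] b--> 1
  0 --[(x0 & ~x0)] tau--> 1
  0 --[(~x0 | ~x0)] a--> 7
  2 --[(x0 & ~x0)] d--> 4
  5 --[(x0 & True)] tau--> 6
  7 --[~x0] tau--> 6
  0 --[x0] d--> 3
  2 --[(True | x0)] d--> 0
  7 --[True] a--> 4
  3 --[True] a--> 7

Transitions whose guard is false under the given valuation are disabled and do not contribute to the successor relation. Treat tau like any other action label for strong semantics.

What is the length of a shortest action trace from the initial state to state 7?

Answer: 2

Analysis:
Layered search for 7:
  Layer 0: {0}
  Layer 1: {3}
  Layer 2: {7}
7 enters at depth 2; path d·a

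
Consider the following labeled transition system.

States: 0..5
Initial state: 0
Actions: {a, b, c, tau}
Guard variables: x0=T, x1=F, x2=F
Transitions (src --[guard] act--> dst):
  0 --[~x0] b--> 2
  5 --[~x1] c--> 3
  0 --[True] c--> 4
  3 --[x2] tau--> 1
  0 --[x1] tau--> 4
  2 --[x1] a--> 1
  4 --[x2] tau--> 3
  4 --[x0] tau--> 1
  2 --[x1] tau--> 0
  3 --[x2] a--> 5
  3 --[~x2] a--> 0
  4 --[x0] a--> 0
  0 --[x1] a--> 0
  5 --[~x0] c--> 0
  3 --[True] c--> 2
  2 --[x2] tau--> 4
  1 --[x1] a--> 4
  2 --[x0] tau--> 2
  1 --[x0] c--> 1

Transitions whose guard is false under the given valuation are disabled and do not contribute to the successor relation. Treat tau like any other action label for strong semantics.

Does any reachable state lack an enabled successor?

Reachable = {0,1,4}
  0: c→4  [deg 1]
  1: c→1  [deg 1]
  4: a→0  tau→1  [deg 2]

Answer: DEADLOCK-FREE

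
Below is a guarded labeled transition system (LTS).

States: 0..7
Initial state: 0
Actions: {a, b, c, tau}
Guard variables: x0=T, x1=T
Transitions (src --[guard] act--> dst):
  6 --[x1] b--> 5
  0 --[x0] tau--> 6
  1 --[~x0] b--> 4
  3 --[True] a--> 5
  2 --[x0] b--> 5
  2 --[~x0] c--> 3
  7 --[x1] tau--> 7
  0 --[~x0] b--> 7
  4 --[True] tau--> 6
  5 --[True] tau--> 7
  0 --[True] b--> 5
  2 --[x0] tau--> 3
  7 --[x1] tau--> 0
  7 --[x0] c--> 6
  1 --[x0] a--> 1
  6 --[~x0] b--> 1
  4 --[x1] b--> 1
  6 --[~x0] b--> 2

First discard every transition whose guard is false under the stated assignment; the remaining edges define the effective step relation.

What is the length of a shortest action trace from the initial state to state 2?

Answer: UNREACHABLE

Trace:
Layered search for 2:
  L0 = {0}
  L1 = {5,6}
  L2 = {7}
2 never appears.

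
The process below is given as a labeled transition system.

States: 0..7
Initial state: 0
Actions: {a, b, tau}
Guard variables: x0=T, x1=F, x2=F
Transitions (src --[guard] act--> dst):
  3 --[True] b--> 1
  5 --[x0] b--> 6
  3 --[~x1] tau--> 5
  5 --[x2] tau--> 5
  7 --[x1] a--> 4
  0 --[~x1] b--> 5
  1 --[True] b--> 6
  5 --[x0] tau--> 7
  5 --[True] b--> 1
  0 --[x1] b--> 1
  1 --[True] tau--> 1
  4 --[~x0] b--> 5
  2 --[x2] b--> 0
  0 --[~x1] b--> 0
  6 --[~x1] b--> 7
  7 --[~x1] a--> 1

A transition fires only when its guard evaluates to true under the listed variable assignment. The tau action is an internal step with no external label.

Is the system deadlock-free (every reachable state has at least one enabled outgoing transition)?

Reachable = {0,1,5,6,7}
  0: b→0  b→5  [2 out]
  1: b→6  tau→1  [2 out]
  5: b→1  b→6  tau→7  [3 out]
  6: b→7  [1 out]
  7: a→1  [1 out]

Answer: DEADLOCK-FREE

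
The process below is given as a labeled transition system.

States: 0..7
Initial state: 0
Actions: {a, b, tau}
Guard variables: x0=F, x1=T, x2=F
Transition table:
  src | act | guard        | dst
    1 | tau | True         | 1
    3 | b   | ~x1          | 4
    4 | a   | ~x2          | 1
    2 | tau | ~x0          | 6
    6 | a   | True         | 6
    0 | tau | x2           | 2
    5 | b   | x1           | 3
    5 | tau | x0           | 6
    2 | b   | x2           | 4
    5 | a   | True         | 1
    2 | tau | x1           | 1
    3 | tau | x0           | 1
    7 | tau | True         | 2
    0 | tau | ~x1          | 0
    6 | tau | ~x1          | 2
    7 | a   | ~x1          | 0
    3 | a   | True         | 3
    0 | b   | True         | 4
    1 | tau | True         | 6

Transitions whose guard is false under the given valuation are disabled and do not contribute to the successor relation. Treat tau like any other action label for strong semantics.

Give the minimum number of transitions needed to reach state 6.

Layered search for 6:
  Layer 0: {0}
  Layer 1: {4}
  Layer 2: {1}
  Layer 3: {6}
first hit 6 at d=3 via b·a·tau

Answer: 3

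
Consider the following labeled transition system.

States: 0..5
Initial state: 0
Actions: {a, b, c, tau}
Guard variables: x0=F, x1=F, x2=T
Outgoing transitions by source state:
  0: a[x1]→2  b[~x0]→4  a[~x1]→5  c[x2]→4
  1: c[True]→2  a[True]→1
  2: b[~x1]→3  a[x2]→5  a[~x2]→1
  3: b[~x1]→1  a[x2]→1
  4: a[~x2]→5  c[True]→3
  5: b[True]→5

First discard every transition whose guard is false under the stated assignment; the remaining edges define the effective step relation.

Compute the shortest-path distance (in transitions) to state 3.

BFS to 3:
  L0 = {0}
  L1 = {4,5}
  L2 = {3}
depth(3)=2, e.g. b·c

Answer: 2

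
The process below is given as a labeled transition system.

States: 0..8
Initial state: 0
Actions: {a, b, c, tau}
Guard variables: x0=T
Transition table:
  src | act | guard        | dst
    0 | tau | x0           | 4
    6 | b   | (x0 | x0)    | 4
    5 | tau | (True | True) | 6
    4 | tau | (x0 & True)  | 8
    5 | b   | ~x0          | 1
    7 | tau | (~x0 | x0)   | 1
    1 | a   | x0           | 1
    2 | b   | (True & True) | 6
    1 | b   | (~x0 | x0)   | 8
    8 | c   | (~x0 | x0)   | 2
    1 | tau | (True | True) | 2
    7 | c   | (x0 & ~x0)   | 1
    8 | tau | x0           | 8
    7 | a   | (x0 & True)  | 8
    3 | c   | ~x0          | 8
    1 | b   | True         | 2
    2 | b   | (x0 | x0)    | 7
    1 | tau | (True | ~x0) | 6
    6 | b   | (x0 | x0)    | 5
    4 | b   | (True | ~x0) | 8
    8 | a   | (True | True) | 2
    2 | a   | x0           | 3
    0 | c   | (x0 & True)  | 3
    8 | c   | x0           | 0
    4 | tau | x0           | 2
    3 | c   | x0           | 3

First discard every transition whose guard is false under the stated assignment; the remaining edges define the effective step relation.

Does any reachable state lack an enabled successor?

Reachable = {0,1,2,3,4,5,6,7,8}
  0: c→3  tau→4  [2 out]
  1: a→1  b→2  b→8  tau→2  tau→6  [5 out]
  2: a→3  b→6  b→7  [3 out]
  3: c→3  [1 out]
  4: b→8  tau→2  tau→8  [3 out]
  5: tau→6  [1 out]
  6: b→4  b→5  [2 out]
  7: a→8  tau→1  [2 out]
  8: a→2  c→0  c→2  tau→8  [4 out]

Answer: DEADLOCK-FREE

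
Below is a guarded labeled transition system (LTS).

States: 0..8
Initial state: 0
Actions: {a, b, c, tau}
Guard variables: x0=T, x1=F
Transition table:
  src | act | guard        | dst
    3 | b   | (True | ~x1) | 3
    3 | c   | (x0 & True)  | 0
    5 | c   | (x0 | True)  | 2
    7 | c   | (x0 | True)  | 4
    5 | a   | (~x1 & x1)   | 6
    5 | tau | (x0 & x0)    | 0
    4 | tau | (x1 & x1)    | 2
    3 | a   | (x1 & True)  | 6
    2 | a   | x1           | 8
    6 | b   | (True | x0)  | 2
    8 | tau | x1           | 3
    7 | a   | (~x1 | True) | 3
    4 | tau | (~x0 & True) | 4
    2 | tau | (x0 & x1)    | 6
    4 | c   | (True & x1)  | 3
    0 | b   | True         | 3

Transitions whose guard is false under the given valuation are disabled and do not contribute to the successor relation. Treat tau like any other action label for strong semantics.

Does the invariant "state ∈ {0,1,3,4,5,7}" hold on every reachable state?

Answer: INVARIANT HOLDS

Trace:
Safe = {0,1,3,4,5,7}
R = {0,3}
  0: safe
  3: safe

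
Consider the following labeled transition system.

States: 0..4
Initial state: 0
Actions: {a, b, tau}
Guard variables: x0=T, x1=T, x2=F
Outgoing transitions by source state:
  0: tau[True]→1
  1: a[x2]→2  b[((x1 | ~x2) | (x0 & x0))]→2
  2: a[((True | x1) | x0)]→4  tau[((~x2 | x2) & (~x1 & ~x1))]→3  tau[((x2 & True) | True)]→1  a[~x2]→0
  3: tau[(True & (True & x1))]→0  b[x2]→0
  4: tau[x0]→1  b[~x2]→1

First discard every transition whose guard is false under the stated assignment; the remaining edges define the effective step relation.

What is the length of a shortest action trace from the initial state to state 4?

BFS to 4:
  Layer 0: {0}
  Layer 1: {1}
  Layer 2: {2}
  Layer 3: {4}
depth(4)=3, e.g. tau·b·a

Answer: 3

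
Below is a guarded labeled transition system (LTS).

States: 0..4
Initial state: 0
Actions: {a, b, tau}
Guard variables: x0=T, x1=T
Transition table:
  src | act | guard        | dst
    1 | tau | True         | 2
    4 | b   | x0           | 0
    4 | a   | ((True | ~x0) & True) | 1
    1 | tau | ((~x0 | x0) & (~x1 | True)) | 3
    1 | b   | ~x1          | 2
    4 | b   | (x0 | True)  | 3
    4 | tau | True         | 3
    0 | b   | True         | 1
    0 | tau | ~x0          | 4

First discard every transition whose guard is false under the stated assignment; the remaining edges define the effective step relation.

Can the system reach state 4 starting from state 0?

Guard filter leaves 7 enabled edge(s).
depth 0: {0}
depth 1: {1}  now seen {0,1}
depth 2: {2,3}  now seen {0,1,2,3}
R = {0,1,2,3}

Answer: UNREACHABLE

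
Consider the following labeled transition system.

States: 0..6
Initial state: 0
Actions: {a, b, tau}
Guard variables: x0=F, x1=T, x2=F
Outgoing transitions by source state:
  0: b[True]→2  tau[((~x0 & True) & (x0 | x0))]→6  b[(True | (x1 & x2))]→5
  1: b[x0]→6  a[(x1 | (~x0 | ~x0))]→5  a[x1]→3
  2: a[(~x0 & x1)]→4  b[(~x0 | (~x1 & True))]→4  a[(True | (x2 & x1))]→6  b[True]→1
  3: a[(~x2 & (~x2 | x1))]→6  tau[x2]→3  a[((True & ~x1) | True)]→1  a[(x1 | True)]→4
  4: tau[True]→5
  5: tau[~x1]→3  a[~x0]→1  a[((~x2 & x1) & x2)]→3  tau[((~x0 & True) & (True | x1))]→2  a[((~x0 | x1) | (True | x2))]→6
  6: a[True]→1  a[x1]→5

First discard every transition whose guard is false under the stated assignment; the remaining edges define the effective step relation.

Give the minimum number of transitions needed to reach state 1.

Answer: 2

Working:
BFS to 1:
  depth 0: {0}
  depth 1: {2,5}
  depth 2: {1,4,6}
first hit 1 at d=2 via b·b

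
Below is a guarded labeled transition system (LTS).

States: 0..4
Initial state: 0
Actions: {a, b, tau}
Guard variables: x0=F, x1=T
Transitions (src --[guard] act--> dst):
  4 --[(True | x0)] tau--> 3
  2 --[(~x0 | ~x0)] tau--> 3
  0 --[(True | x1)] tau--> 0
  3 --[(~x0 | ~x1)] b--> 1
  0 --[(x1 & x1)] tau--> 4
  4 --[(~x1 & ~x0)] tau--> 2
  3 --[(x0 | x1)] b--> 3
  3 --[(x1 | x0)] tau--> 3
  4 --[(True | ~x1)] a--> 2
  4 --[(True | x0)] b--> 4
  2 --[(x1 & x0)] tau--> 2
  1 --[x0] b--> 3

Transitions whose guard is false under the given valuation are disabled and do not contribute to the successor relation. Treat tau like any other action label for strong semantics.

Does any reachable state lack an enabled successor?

R = {0,1,2,3,4}
  0: tau→0  tau→4  [2 exit(s)]
  1: ∅  [STUCK]
  2: tau→3  [1 exit(s)]
  3: b→1  b→3  tau→3  [3 exit(s)]
  4: a→2  b→4  tau→3  [3 exit(s)]
trace reaching 1: tau·tau·b

Answer: DEADLOCK at state 1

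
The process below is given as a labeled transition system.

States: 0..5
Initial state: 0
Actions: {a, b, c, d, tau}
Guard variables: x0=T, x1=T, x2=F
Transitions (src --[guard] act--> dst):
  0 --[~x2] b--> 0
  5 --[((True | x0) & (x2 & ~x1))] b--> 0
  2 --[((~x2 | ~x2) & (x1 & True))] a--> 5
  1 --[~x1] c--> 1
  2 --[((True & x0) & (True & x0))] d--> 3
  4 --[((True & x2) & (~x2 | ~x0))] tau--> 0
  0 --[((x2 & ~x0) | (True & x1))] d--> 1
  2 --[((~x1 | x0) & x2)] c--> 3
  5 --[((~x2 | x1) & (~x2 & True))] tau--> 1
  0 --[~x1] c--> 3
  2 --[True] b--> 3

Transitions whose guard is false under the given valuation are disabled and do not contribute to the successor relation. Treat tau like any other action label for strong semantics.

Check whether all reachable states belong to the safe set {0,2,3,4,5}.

Safe = {0,2,3,4,5}
Reach set: {0,1}
  0: ok
  1: outside
counterexample path to 1: d

Answer: INVARIANT VIOLATED at state 1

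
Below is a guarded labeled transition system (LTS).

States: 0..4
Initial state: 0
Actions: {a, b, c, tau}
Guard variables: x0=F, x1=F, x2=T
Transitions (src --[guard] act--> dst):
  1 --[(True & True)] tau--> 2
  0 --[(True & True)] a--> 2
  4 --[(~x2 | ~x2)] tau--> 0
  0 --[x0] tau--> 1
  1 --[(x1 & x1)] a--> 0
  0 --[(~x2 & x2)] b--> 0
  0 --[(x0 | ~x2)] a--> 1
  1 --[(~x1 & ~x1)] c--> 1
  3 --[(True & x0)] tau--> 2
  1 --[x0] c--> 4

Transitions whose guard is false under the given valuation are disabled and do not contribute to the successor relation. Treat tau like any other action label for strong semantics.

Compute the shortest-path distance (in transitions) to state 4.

Answer: UNREACHABLE

Analysis:
Breadth-first toward 4:
  depth 0: {0}
  depth 1: {2}
4 never appears.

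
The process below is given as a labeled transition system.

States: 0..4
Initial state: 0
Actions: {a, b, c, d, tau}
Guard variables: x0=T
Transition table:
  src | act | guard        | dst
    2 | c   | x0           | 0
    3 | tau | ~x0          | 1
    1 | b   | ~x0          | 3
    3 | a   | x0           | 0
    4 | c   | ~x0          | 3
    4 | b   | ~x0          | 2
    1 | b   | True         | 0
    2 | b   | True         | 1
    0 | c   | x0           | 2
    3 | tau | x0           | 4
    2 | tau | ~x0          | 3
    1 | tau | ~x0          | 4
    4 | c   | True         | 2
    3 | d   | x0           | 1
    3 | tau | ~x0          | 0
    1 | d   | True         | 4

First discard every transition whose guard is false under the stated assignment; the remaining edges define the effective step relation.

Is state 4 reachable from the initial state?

9 transition(s) survive guard evaluation.
depth 0: {0}
depth 1: {2}  cumulative {0,2}
depth 2: {1}  cumulative {0,1,2}
depth 3: {4}  cumulative {0,1,2,4}
Reach set: {0,1,2,4}
witness 4: c·b·d

Answer: REACHABLE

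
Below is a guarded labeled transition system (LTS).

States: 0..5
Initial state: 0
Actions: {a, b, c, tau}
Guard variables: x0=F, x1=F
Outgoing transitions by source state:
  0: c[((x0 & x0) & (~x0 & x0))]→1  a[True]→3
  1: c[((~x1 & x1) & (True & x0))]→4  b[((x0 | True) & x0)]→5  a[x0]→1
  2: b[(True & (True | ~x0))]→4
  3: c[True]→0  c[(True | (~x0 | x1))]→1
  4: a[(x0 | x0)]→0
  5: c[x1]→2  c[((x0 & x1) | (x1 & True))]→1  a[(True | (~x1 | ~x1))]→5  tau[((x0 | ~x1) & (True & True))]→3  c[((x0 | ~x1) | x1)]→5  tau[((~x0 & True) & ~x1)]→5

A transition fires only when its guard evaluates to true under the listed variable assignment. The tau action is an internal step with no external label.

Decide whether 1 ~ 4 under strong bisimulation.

Bisimulation quotient by refinement:
  π0 = {{0,1,2,3,4,5}}
  π1 = {{0},{1,4},{2},{3},{5}}
Fixed point at round 2; 5 class(es).
[1]={1,4}  [4]={1,4}

Answer: BISIMILAR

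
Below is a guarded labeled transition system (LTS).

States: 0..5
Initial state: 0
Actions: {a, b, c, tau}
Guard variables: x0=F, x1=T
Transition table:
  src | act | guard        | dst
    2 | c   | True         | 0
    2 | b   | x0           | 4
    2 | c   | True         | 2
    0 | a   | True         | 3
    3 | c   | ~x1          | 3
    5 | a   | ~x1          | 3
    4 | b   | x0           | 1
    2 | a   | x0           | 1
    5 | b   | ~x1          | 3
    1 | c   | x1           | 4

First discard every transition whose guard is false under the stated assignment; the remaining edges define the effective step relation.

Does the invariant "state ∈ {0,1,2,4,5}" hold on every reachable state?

Allowed set {0,1,2,4,5}
R = {0,3}
  0: safe
  3: VIOLATES
counterexample path to 3: a

Answer: INVARIANT VIOLATED at state 3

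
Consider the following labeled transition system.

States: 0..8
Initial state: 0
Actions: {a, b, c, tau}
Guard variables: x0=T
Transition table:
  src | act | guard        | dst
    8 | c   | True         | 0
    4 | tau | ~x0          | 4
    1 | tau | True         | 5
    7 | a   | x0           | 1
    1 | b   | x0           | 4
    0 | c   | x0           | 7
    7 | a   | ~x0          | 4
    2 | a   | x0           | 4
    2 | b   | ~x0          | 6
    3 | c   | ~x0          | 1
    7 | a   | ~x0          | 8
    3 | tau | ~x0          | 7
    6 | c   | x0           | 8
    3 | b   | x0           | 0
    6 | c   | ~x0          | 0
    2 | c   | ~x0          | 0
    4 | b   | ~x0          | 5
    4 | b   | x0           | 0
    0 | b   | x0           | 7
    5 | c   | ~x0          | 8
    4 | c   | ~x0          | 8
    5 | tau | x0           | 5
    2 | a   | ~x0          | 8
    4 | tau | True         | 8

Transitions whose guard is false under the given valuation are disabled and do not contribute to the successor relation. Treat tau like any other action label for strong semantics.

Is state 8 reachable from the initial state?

Answer: REACHABLE

Analysis:
12 transition(s) survive guard evaluation.
depth 0: {0}
depth 1: {7}  total {0,7}
depth 2: {1}  total {0,1,7}
depth 3: {4,5}  total {0,1,4,5,7}
depth 4: {8}  total {0,1,4,5,7,8}
Reachable = {0,1,4,5,7,8}
witness 8: c·a·b·tau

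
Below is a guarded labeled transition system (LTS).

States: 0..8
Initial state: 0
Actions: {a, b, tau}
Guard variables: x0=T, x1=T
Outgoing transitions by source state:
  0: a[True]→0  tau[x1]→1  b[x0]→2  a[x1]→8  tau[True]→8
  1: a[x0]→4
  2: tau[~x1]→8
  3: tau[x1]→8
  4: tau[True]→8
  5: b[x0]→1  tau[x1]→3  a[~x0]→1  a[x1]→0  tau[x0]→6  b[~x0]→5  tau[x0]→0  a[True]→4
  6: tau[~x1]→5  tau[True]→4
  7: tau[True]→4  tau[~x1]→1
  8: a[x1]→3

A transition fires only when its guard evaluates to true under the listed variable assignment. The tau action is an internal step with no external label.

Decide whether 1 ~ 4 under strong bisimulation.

Refine partition for ~:
  π0 = {{0,1,2,3,4,5,6,7,8}}
  π1 = {{0,5},{1,8},{2},{3,4,6,7}}
  π2 = {{0},{1,8},{2},{3,4},{5},{6,7}}
stable after 3 split(s): 6 block(s)
1∈{1,8}, 4∈{3,4}

Answer: NOT BISIMILAR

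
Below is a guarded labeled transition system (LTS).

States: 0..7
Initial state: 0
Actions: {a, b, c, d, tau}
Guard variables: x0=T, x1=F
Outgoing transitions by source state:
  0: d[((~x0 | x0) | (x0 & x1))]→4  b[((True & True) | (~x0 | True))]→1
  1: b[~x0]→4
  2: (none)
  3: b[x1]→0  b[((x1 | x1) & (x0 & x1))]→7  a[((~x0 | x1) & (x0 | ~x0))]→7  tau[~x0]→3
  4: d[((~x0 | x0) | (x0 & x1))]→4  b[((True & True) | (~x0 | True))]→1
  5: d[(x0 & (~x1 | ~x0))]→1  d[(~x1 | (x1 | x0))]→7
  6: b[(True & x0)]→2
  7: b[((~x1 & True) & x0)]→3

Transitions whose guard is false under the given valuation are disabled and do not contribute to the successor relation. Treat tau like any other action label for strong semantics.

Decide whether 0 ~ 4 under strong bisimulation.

Answer: BISIMILAR

Analysis:
Bisimulation quotient by refinement:
  P[0] = {{0,1,2,3,4,5,6,7}}
  P[1] = {{0,4},{1,2,3},{5},{6,7}}
4 equivalence class(es) (converged in 2)
[0]={0,4}  [4]={0,4}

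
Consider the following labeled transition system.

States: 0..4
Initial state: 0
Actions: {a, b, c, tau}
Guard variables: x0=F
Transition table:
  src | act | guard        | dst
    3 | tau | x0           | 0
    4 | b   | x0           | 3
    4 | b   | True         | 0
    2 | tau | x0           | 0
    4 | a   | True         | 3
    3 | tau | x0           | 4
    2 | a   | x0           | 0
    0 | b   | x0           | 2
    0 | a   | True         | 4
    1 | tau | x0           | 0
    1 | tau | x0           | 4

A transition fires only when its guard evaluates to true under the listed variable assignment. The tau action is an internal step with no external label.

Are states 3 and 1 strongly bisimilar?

Answer: BISIMILAR

Trace:
Bisimulation quotient by refinement:
  P[0] = {{0,1,2,3,4}}
  P[1] = {{0},{1,2,3},{4}}
3 equivalence class(es) (converged in 2)
3∈{1,2,3}, 1∈{1,2,3}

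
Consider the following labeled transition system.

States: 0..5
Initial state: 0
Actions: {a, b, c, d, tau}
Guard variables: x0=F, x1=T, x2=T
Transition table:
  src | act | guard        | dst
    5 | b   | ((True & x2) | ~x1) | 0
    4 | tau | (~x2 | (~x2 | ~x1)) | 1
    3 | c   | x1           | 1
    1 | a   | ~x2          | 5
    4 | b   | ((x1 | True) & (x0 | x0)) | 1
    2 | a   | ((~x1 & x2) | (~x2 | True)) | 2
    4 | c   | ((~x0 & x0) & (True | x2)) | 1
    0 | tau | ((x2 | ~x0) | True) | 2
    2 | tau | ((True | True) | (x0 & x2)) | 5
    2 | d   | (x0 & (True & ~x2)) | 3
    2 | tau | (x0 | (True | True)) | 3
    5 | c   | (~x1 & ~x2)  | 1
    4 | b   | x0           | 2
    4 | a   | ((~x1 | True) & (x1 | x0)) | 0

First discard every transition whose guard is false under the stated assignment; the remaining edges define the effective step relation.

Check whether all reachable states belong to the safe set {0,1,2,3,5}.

Inv-set: {0,1,2,3,5}
Reachable = {0,1,2,3,5}
  0: ok
  1: ok
  2: ok
  3: ok
  5: ok

Answer: INVARIANT HOLDS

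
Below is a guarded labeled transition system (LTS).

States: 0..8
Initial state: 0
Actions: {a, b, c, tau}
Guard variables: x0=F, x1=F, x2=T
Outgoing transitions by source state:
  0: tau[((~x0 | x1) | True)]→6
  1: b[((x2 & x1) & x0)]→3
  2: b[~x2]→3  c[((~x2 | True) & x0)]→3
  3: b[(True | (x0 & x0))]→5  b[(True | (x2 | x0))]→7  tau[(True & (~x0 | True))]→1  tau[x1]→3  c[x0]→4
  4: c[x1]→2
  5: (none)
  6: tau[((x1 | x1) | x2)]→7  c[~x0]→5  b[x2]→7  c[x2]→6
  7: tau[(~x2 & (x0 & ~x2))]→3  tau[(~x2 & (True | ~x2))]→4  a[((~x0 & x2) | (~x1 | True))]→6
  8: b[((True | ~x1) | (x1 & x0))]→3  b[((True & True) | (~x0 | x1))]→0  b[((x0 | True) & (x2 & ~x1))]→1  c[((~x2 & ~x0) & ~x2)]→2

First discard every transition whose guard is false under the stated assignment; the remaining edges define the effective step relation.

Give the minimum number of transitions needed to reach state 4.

Layered search for 4:
  depth 0: {0}
  depth 1: {6}
  depth 2: {5,7}
4 never appears.

Answer: UNREACHABLE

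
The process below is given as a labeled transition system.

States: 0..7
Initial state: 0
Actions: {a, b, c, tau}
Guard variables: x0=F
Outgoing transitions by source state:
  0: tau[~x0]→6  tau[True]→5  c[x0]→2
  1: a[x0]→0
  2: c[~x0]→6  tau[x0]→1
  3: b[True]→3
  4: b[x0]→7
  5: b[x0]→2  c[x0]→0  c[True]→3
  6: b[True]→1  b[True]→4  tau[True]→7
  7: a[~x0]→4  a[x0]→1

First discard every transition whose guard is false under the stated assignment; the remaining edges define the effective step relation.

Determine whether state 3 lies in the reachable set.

Answer: REACHABLE

Trace:
9 transition(s) survive guard evaluation.
L0 = {0}
L1 = {5,6}  now seen {0,5,6}
L2 = {1,3,4,7}  now seen {0,1,3,4,5,6,7}
R = {0,1,3,4,5,6,7}
trace reaching 3: tau·c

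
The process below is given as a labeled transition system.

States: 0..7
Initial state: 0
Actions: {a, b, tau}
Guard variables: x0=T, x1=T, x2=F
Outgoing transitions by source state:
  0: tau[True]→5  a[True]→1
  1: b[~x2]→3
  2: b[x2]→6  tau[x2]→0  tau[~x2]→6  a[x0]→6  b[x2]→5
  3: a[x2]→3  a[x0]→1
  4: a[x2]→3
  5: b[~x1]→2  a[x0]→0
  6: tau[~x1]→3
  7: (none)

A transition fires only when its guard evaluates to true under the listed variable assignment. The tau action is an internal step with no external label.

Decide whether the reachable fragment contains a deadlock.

Answer: DEADLOCK-FREE

Working:
Reach set: {0,1,3,5}
  0: a→1  tau→5  [2 out]
  1: b→3  [1 out]
  3: a→1  [1 out]
  5: a→0  [1 out]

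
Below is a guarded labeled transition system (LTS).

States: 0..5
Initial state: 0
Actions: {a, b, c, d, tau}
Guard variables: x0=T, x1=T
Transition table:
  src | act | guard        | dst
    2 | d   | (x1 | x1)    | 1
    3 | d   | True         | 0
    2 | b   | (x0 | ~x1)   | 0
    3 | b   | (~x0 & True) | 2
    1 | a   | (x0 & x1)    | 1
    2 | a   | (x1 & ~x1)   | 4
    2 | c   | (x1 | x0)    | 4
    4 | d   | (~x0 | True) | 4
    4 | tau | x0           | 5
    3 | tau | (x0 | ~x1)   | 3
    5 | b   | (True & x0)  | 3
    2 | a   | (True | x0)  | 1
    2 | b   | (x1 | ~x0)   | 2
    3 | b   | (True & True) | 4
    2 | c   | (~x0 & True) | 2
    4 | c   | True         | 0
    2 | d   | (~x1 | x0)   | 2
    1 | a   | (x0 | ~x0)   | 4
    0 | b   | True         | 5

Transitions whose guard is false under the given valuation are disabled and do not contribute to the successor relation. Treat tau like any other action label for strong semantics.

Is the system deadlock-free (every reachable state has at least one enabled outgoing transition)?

Answer: DEADLOCK-FREE

Working:
R = {0,3,4,5}
  0: b→5  [1 exit(s)]
  3: b→4  d→0  tau→3  [3 exit(s)]
  4: c→0  d→4  tau→5  [3 exit(s)]
  5: b→3  [1 exit(s)]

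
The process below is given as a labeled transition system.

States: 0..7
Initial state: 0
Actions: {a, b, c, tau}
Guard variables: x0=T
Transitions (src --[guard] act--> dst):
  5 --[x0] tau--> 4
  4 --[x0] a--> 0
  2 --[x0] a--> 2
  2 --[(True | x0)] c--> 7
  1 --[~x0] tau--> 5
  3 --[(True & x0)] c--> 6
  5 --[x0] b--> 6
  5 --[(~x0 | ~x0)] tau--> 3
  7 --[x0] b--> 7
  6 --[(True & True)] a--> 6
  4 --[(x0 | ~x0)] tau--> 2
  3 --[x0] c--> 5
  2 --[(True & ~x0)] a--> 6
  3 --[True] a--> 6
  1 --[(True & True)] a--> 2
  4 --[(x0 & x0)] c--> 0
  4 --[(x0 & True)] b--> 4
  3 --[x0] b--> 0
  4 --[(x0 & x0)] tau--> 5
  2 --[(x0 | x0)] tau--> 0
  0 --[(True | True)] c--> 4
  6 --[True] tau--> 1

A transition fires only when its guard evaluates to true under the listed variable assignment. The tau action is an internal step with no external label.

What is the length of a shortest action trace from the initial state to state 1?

Answer: 4

Trace:
BFS to 1:
  depth 0: {0}
  depth 1: {4}
  depth 2: {2,5}
  depth 3: {6,7}
  depth 4: {1}
depth(1)=4, e.g. c·tau·b·tau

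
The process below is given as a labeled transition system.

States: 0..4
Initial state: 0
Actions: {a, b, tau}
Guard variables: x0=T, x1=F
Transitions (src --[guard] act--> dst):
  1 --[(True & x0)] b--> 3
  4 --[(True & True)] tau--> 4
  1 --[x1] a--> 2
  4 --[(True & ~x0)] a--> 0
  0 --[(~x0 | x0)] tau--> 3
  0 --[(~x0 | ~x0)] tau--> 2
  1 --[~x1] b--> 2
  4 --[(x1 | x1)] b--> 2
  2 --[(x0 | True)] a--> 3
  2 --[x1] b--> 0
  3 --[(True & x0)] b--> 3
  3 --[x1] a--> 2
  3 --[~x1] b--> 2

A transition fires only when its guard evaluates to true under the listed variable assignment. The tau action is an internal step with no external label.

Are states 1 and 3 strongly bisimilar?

Answer: BISIMILAR

Trace:
Bisimulation quotient by refinement:
  π0 = {{0,1,2,3,4}}
  π1 = {{0,4},{1,3},{2}}
  π2 = {{0},{1,3},{2},{4}}
4 equivalence class(es) (converged in 3)
[1]={1,3}  [3]={1,3}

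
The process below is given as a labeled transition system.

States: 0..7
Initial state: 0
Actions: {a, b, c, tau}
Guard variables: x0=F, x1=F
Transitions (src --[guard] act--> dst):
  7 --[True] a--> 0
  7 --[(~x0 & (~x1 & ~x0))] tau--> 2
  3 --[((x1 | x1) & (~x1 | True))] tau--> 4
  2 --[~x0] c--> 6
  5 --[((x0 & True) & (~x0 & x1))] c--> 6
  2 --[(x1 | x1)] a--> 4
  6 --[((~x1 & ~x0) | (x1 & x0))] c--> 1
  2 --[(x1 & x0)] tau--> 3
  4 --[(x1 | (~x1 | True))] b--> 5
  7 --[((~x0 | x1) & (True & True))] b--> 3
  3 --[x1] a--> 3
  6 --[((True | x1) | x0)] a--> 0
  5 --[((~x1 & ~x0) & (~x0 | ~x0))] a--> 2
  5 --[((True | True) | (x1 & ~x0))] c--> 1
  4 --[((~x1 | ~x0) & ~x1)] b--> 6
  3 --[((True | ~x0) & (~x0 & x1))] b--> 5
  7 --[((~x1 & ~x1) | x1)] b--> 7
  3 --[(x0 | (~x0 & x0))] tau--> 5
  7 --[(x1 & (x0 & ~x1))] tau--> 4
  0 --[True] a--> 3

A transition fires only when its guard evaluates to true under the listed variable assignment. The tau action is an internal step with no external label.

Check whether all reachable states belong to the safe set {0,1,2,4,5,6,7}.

Answer: INVARIANT VIOLATED at state 3

Working:
Allowed set {0,1,2,4,5,6,7}
Reach set: {0,3}
  0: ok
  3: ✗ unsafe
reach 3 via a — violates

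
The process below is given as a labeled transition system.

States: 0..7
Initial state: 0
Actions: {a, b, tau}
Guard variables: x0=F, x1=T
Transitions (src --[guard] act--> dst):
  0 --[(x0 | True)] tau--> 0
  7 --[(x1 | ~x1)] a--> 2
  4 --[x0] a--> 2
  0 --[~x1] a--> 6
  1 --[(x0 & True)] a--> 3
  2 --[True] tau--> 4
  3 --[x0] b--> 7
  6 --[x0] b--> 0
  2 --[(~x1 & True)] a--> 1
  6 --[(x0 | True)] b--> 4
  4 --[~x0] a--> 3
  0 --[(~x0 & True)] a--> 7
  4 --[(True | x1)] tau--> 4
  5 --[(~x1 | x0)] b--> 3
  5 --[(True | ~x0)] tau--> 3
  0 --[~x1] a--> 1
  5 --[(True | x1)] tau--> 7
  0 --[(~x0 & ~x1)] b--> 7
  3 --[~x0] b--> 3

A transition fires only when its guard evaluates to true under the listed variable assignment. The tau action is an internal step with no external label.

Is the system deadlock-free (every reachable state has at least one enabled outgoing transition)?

Reachable = {0,2,3,4,7}
  0: a→7  tau→0  [2 out]
  2: tau→4  [1 out]
  3: b→3  [1 out]
  4: a→3  tau→4  [2 out]
  7: a→2  [1 out]

Answer: DEADLOCK-FREE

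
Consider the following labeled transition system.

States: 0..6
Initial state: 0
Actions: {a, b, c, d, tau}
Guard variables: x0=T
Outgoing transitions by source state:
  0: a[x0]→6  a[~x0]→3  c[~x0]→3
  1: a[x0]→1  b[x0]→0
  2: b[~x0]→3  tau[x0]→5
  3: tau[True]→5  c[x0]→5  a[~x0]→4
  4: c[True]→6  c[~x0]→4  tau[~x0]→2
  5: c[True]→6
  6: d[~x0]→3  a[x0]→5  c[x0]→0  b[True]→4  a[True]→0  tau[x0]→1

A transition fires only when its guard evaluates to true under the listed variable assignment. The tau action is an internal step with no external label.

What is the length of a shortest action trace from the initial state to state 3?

BFS to 3:
  Layer 0: {0}
  Layer 1: {6}
  Layer 2: {1,4,5}
3 never appears.

Answer: UNREACHABLE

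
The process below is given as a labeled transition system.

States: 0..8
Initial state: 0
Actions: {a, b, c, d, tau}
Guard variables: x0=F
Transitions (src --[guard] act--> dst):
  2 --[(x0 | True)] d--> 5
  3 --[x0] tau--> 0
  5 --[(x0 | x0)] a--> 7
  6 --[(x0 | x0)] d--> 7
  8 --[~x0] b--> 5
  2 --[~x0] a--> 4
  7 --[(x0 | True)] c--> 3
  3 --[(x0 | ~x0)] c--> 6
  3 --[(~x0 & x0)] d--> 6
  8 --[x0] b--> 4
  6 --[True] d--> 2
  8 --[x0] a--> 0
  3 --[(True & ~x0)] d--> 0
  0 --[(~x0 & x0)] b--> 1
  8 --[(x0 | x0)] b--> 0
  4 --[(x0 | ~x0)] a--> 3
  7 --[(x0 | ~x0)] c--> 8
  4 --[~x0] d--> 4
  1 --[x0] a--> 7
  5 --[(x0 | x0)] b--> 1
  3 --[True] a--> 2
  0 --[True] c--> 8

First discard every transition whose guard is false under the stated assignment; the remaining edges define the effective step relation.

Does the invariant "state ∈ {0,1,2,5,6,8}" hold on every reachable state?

Inv-set: {0,1,2,5,6,8}
Reach set: {0,5,8}
  0: ok
  5: ok
  8: ok

Answer: INVARIANT HOLDS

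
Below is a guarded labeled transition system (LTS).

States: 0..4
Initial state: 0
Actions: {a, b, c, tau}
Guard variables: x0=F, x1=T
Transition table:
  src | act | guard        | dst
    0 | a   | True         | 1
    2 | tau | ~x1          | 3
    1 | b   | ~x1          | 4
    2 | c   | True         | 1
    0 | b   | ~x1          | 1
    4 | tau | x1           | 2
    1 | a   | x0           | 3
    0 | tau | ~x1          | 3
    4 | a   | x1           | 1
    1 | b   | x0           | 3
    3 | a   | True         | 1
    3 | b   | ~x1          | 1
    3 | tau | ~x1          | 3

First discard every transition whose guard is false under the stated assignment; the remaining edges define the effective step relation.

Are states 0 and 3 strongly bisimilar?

Refine partition for ~:
  round 0: {{0,1,2,3,4}}
  round 1: {{0,3},{1},{2},{4}}
stable after 2 split(s): 4 block(s)
0∈{0,3}, 3∈{0,3}

Answer: BISIMILAR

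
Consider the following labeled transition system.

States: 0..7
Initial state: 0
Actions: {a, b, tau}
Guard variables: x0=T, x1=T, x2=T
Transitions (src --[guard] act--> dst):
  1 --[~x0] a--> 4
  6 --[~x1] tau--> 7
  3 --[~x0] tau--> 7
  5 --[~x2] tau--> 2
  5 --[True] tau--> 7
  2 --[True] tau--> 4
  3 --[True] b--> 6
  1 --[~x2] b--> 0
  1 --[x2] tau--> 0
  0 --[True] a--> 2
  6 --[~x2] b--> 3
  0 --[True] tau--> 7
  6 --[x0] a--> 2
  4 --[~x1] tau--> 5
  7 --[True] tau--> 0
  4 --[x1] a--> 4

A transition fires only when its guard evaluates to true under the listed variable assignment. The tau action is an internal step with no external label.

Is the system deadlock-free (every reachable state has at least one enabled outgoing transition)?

Answer: DEADLOCK-FREE

Working:
R = {0,2,4,7}
  0: a→2  tau→7  [2 exit(s)]
  2: tau→4  [1 exit(s)]
  4: a→4  [1 exit(s)]
  7: tau→0  [1 exit(s)]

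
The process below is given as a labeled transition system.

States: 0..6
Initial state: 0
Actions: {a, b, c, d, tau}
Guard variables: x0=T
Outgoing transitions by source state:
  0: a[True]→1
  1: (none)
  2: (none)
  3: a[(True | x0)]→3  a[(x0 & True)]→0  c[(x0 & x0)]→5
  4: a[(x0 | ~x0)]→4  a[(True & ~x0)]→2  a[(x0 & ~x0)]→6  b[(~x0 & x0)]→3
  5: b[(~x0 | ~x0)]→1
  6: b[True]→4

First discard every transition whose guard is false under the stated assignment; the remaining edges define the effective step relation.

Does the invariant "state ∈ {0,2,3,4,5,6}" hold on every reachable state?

Answer: INVARIANT VIOLATED at state 1

Working:
Allowed set {0,2,3,4,5,6}
Reachable = {0,1}
  0: ok
  1: VIOLATES
witness against invariant: a → 1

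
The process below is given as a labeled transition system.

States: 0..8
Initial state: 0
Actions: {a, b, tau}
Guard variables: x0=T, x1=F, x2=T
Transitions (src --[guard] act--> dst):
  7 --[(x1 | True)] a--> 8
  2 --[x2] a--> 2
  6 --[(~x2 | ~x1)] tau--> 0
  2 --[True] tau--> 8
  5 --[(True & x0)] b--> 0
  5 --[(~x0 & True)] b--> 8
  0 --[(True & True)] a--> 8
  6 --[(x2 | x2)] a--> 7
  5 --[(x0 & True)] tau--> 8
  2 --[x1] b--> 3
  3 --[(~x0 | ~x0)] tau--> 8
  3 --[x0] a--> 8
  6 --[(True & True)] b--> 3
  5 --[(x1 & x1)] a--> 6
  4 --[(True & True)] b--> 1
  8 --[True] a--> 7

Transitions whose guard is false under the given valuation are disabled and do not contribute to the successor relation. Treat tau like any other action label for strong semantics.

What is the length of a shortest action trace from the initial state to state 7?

BFS to 7:
  Layer 0: {0}
  Layer 1: {8}
  Layer 2: {7}
first hit 7 at d=2 via a·a

Answer: 2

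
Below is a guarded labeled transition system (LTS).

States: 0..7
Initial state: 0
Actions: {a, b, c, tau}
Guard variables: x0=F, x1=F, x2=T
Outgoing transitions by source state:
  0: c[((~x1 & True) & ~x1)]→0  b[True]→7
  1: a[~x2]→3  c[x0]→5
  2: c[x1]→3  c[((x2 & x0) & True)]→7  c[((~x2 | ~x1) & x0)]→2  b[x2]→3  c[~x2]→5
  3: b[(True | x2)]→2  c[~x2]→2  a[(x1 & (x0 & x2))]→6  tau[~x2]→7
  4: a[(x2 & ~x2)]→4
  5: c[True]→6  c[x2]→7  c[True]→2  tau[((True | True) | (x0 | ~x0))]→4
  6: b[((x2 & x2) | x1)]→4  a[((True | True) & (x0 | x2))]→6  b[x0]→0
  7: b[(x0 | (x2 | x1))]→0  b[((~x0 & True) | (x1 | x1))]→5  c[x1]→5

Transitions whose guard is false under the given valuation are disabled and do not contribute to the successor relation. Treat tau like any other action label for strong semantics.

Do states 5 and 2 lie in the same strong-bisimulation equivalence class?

Answer: NOT BISIMILAR

Analysis:
Bisimulation quotient by refinement:
  π0 = {{0,1,2,3,4,5,6,7}}
  π1 = {{0},{1,4},{2,3,7},{5},{6}}
  π2 = {{0},{1,4},{2,3},{5},{6},{7}}
Fixed point at round 3; 6 class(es).
5∈{5}, 2∈{2,3}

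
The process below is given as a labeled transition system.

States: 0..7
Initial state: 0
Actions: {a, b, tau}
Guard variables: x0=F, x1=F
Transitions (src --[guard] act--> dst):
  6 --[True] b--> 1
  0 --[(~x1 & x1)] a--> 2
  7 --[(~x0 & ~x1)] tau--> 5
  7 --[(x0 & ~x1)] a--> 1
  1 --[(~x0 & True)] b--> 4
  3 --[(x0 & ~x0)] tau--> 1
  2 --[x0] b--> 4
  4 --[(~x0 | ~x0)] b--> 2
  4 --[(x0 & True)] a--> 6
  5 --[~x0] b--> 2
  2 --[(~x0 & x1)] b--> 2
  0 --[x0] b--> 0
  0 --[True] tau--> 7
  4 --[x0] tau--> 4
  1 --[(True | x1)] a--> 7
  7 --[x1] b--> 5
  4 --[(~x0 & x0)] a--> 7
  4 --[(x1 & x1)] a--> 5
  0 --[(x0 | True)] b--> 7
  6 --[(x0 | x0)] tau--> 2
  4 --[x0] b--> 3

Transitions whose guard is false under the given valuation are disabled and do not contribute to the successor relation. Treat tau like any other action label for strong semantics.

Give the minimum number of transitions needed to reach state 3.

Answer: UNREACHABLE

Trace:
BFS to 3:
  L0 = {0}
  L1 = {7}
  L2 = {5}
  L3 = {2}
3 never appears.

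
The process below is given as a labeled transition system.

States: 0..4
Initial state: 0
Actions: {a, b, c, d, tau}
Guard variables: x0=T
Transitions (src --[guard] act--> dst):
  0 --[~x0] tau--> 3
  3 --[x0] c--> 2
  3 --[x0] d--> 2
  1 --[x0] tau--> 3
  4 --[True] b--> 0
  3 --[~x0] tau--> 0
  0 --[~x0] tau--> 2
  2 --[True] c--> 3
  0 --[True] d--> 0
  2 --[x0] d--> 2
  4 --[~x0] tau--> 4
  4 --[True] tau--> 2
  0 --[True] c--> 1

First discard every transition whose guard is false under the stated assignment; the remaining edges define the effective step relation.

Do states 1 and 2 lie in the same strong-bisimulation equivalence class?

Refine partition for ~:
  P[0] = {{0,1,2,3,4}}
  P[1] = {{0,2,3},{1},{4}}
  P[2] = {{0},{1},{2,3},{4}}
Fixed point at round 3; 4 class(es).
[1]={1}  [2]={2,3}

Answer: NOT BISIMILAR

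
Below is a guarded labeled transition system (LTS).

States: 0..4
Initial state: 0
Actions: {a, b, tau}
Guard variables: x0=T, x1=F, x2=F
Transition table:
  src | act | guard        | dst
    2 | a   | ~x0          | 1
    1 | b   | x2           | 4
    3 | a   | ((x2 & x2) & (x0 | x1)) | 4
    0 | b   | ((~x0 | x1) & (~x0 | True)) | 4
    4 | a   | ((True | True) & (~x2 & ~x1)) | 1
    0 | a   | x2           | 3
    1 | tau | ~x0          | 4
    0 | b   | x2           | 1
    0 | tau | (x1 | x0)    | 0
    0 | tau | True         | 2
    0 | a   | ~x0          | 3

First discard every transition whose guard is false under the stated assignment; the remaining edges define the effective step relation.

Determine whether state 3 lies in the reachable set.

Guard filter leaves 3 enabled edge(s).
depth 0: {0}
depth 1: {2}  cumulative {0,2}
Reachable = {0,2}

Answer: UNREACHABLE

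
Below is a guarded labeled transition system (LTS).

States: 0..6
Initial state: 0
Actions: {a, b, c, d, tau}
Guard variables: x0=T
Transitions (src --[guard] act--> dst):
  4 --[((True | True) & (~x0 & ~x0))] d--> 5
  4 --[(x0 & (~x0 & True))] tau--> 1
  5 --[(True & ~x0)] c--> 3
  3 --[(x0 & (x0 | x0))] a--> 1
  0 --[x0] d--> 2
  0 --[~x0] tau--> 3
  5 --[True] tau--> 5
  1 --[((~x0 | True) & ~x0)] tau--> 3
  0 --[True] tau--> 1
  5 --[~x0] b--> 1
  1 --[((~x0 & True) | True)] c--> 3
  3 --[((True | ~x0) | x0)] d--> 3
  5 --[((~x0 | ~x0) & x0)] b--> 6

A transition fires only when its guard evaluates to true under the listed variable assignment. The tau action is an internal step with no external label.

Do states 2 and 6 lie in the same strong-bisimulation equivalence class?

Compute ~ classes (split until stable):
  π0 = {{0,1,2,3,4,5,6}}
  π1 = {{0},{1},{2,4,6},{3},{5}}
Fixed point at round 2; 5 class(es).
class of 2: {2,4,6}; class of 6: {2,4,6}

Answer: BISIMILAR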